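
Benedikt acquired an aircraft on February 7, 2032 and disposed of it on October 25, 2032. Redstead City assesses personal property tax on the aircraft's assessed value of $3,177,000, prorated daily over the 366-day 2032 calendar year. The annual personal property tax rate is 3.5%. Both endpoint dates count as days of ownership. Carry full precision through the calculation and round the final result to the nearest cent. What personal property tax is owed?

$79,598.61

Days held (February 7 – October 25, 2032): 262 out of 366
Tax = $3,177,000 × 3.5% × 262/366 = $79,598.6066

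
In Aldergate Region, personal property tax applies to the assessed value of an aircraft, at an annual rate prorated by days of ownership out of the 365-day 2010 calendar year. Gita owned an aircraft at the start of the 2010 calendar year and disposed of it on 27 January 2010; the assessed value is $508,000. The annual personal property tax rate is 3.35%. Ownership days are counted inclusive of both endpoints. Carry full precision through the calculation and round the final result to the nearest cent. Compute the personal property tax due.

Days held (1 January – 27 January 2010): 27 out of 365
Tax = $508,000 × 3.35% × 27/365 = $1,258.8658

$1,258.87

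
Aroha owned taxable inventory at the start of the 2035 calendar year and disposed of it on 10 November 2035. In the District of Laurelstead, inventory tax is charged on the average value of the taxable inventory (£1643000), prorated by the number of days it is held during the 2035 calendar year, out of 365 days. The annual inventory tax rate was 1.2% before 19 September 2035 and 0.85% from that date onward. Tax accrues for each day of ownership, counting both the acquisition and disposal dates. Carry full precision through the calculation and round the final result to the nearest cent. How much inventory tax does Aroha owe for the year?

£16126.16

1 January – 18 September 2035: 261 days at 1.2% → £1643000 × 1.2% × 261/365 = £14098.2904
19 September – 10 November 2035: 53 days at 0.85% → £1643000 × 0.85% × 53/365 = £2027.8671
Total = £16126.1575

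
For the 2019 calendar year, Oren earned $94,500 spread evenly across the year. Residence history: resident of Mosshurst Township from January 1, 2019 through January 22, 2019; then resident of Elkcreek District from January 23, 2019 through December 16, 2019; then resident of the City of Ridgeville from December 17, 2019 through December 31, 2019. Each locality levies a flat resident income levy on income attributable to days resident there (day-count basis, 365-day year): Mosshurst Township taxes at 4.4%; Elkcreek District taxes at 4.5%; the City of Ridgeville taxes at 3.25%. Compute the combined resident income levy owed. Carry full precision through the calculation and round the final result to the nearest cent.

Mosshurst Township, January 1 – January 22, 2019: 22 days → $94,500 × 4.4% × 22/365 = $250.6192
Elkcreek District, January 23 – December 16, 2019: 328 days → $94,500 × 4.5% × 328/365 = $3,821.4247
The City of Ridgeville, December 17 – December 31, 2019: 15 days → $94,500 × 3.25% × 15/365 = $126.2158
Total = $4,198.2596

$4,198.26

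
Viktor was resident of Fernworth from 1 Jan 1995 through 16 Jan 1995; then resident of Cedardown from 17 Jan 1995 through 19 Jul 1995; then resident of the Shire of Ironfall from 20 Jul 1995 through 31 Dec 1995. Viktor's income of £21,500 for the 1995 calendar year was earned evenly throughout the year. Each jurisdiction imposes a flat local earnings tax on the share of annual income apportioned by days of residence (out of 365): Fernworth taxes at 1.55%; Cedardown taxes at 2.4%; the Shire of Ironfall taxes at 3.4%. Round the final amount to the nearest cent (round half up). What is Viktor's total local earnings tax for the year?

£605.18

Fernworth, 1 Jan – 16 Jan 1995: 16 days → £21,500 × 1.55% × 16/365 = £14.6082
Cedardown, 17 Jan – 19 Jul 1995: 184 days → £21,500 × 2.4% × 184/365 = £260.1205
The Shire of Ironfall, 20 Jul – 31 Dec 1995: 165 days → £21,500 × 3.4% × 165/365 = £330.4521
Total = £605.1808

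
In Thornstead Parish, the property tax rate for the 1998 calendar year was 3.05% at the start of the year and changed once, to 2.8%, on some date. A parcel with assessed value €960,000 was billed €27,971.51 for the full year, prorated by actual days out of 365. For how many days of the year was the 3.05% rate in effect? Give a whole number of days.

Let d = days at the first rate; then 365 − d days at the second rate.
€960,000 × [3.05%·d + 2.8%·(365−d)] / 365 = €27,971.51
Solving gives d = 166, so the new rate took effect on 16 June 1998.

166 days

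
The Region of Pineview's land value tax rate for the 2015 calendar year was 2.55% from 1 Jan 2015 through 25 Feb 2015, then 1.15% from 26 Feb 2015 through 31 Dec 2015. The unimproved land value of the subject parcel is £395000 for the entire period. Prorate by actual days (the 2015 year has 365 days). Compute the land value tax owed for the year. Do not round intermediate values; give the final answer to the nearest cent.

1 Jan – 25 Feb 2015: 56 days at 2.55% → £395000 × 2.55% × 56/365 = £1545.3699
26 Feb – 31 Dec 2015: 309 days at 1.15% → £395000 × 1.15% × 309/365 = £3845.5685
Total = £5390.9384

£5390.94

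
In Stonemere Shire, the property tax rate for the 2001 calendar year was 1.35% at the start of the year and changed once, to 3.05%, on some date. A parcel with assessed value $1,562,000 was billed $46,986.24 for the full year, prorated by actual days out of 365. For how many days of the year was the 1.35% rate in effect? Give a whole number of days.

Let d = days at the first rate; then 365 − d days at the second rate.
$1,562,000 × [1.35%·d + 3.05%·(365−d)] / 365 = $46,986.24
Solving gives d = 9, so the new rate took effect on 10 January 2001.

9 days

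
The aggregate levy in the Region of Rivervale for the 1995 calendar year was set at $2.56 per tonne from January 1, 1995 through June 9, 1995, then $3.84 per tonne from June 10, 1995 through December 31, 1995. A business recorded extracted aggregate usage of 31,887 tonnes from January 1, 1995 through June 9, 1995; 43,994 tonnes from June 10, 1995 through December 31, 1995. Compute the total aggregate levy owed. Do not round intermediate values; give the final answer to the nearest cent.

$250,567.68

January 1 – June 9, 1995: 31,887 tonnes at $2.56/tonne → $81,630.72
June 10 – December 31, 1995: 43,994 tonnes at $3.84/tonne → $168,936.96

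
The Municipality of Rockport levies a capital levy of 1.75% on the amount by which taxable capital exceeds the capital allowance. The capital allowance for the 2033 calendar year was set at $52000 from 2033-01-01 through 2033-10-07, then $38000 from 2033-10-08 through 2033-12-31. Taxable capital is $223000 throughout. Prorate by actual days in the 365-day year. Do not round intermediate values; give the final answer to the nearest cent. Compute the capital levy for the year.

$3049.55

2033-01-01 to 2033-10-07: 280 days, exemption $52000 → ($223000 − $52000) × 1.75% × 280/365 = $2295.6164
2033-10-08 to 2033-12-31: 85 days, exemption $38000 → ($223000 − $38000) × 1.75% × 85/365 = $753.9384
Total = $3049.5548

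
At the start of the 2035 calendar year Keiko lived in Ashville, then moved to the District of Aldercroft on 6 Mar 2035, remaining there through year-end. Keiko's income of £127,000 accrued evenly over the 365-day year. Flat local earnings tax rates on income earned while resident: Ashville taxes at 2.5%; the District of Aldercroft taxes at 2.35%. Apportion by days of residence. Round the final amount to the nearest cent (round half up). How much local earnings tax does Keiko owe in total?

£3,017.90

Ashville, 1 Jan – 5 Mar 2035: 64 days → £127,000 × 2.5% × 64/365 = £556.7123
The District of Aldercroft, 6 Mar – 31 Dec 2035: 301 days → £127,000 × 2.35% × 301/365 = £2,461.1904
Total = £3,017.9027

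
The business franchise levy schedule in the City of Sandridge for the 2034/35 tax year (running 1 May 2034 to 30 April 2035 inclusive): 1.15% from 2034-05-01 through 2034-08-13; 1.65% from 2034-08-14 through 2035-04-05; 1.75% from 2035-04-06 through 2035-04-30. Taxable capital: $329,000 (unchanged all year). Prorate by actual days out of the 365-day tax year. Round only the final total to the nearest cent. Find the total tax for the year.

$4,977.82

2034-05-01 to 2034-08-13: 105 days at 1.15% → $329,000 × 1.15% × 105/365 = $1,088.4041
2034-08-14 to 2035-04-05: 235 days at 1.65% → $329,000 × 1.65% × 235/365 = $3,495.0616
2035-04-06 to 2035-04-30: 25 days at 1.75% → $329,000 × 1.75% × 25/365 = $394.3493
Total = $4,977.8151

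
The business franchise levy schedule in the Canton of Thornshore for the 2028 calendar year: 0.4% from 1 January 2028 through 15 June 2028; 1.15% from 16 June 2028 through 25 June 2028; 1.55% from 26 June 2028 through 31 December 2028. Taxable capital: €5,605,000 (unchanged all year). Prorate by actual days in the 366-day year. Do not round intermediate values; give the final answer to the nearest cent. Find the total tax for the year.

€56,854.00

1 January – 15 June 2028: 167 days at 0.4% → €5,605,000 × 0.4% × 167/366 = €10,229.8907
16 June – 25 June 2028: 10 days at 1.15% → €5,605,000 × 1.15% × 10/366 = €1,761.1339
26 June – 31 December 2028: 189 days at 1.55% → €5,605,000 × 1.55% × 189/366 = €44,862.9713
Total = €56,853.9959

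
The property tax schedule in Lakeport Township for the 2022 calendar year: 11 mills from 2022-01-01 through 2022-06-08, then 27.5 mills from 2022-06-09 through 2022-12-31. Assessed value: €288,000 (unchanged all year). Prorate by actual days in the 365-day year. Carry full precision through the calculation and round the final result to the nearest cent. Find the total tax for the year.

€5,849.95

2022-01-01 to 2022-06-08: 159 days at 11 mills → €288,000 × 1.1% × 159/365 = €1,380.0329
2022-06-09 to 2022-12-31: 206 days at 27.5 mills → €288,000 × 2.75% × 206/365 = €4,469.9178
Total = €5,849.9507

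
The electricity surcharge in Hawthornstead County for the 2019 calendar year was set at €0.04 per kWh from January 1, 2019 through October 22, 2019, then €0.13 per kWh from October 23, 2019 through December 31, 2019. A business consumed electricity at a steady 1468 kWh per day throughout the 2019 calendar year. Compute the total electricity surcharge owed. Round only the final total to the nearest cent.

€30681.20

January 1 – October 22, 2019: 295 days × 1468 kWh/day = 433,060 kWh at €0.04/kWh → €17322.40
October 23 – December 31, 2019: 70 days × 1468 kWh/day = 102,760 kWh at €0.13/kWh → €13358.80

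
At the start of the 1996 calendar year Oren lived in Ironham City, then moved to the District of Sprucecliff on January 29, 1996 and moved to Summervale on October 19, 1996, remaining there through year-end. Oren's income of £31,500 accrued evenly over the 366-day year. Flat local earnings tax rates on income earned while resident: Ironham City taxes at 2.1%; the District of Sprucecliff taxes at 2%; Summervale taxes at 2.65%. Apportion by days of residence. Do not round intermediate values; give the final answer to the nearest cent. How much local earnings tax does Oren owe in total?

Ironham City, January 1 – January 28, 1996: 28 days → £31,500 × 2.1% × 28/366 = £50.6066
The District of Sprucecliff, January 29 – October 18, 1996: 264 days → £31,500 × 2% × 264/366 = £454.4262
Summervale, October 19 – December 31, 1996: 74 days → £31,500 × 2.65% × 74/366 = £168.7746
Total = £673.8074

£673.81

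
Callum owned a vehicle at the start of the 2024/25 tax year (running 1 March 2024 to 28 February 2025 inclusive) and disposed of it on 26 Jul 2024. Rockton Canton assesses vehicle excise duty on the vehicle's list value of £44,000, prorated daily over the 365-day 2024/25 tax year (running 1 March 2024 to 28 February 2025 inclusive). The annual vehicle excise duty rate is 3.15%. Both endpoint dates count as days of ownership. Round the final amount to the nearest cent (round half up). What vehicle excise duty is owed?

£561.99

Days held (1 Mar – 26 Jul 2024): 148 out of 365
Tax = £44,000 × 3.15% × 148/365 = £561.9945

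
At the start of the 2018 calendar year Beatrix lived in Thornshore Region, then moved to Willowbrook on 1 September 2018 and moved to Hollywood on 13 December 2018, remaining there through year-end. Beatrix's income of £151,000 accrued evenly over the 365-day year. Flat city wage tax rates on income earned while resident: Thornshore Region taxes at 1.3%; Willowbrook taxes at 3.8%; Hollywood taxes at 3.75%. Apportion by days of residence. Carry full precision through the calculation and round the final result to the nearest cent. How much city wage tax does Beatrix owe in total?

£3,220.85

Thornshore Region, 1 January – 31 August 2018: 243 days → £151,000 × 1.3% × 243/365 = £1,306.8740
Willowbrook, 1 September – 12 December 2018: 103 days → £151,000 × 3.8% × 103/365 = £1,619.2164
Hollywood, 13 December – 31 December 2018: 19 days → £151,000 × 3.75% × 19/365 = £294.7603
Total = £3,220.8507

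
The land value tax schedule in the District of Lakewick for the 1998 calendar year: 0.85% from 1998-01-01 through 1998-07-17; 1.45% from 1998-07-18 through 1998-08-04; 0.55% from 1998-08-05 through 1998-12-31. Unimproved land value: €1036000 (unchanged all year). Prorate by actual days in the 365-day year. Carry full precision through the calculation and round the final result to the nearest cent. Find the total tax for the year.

€7843.80

1998-01-01 to 1998-07-17: 198 days at 0.85% → €1036000 × 0.85% × 198/365 = €4776.9534
1998-07-18 to 1998-08-04: 18 days at 1.45% → €1036000 × 1.45% × 18/365 = €740.8110
1998-08-05 to 1998-12-31: 149 days at 0.55% → €1036000 × 0.55% × 149/365 = €2326.0329
Total = €7843.7973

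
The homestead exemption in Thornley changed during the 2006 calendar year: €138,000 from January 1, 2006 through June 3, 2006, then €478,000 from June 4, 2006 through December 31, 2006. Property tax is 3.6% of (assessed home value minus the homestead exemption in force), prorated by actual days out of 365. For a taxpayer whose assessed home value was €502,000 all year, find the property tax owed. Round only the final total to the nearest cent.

€6,028.27

January 1 – June 3, 2006: 154 days, exemption €138,000 → (€502,000 − €138,000) × 3.6% × 154/365 = €5,528.8110
June 4 – December 31, 2006: 211 days, exemption €478,000 → (€502,000 − €478,000) × 3.6% × 211/365 = €499.4630
Total = €6,028.2740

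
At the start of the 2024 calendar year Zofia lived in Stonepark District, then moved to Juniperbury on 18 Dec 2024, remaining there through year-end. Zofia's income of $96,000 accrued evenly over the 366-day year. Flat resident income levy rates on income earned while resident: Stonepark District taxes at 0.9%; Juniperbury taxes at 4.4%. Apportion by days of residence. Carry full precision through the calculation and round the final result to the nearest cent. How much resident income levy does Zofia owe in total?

Stonepark District, 1 Jan – 17 Dec 2024: 352 days → $96,000 × 0.9% × 352/366 = $830.9508
Juniperbury, 18 Dec – 31 Dec 2024: 14 days → $96,000 × 4.4% × 14/366 = $161.5738
Total = $992.5246

$992.52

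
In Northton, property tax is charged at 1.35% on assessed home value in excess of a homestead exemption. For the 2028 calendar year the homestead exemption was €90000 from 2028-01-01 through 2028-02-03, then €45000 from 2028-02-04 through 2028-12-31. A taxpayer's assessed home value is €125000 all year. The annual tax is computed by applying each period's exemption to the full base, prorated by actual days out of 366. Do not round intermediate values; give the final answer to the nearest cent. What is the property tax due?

2028-01-01 to 2028-02-03: 34 days, exemption €90000 → (€125000 − €90000) × 1.35% × 34/366 = €43.8934
2028-02-04 to 2028-12-31: 332 days, exemption €45000 → (€125000 − €45000) × 1.35% × 332/366 = €979.6721
Total = €1023.5656

€1023.57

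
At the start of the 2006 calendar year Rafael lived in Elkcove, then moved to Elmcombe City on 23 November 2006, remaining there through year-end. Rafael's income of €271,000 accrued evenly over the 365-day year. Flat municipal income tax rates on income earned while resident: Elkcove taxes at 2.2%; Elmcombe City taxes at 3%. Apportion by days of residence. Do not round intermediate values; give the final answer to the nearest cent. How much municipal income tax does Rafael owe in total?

Elkcove, 1 January – 22 November 2006: 326 days → €271,000 × 2.2% × 326/365 = €5,324.9644
Elmcombe City, 23 November – 31 December 2006: 39 days → €271,000 × 3% × 39/365 = €868.6849
Total = €6,193.6493

€6,193.65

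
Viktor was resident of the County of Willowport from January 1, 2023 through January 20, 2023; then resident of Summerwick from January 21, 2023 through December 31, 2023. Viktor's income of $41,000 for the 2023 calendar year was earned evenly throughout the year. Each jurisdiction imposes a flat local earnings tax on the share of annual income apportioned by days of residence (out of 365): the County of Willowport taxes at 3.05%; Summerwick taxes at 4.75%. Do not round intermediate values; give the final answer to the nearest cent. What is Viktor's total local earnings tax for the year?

The County of Willowport, January 1 – January 20, 2023: 20 days → $41,000 × 3.05% × 20/365 = $68.5205
Summerwick, January 21 – December 31, 2023: 345 days → $41,000 × 4.75% × 345/365 = $1,840.7877
Total = $1,909.3082

$1,909.31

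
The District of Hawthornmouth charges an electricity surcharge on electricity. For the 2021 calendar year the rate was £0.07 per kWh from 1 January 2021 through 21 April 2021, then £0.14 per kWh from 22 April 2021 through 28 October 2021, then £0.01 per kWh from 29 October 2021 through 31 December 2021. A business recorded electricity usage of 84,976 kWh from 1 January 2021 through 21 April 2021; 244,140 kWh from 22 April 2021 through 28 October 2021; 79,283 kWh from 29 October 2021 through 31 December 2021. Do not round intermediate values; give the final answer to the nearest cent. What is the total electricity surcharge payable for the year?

1 January – 21 April 2021: 84,976 kWh at £0.07/kWh → £5,948.32
22 April – 28 October 2021: 244,140 kWh at £0.14/kWh → £34,179.60
29 October – 31 December 2021: 79,283 kWh at £0.01/kWh → £792.83

£40,920.75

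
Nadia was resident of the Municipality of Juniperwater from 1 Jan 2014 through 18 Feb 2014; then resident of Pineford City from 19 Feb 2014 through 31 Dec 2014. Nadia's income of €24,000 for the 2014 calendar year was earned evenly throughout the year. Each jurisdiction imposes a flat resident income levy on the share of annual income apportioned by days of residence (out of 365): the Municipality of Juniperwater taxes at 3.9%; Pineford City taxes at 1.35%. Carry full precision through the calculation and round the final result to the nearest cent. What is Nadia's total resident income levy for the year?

The Municipality of Juniperwater, 1 Jan – 18 Feb 2014: 49 days → €24,000 × 3.9% × 49/365 = €125.6548
Pineford City, 19 Feb – 31 Dec 2014: 316 days → €24,000 × 1.35% × 316/365 = €280.5041
Total = €406.1589

€406.16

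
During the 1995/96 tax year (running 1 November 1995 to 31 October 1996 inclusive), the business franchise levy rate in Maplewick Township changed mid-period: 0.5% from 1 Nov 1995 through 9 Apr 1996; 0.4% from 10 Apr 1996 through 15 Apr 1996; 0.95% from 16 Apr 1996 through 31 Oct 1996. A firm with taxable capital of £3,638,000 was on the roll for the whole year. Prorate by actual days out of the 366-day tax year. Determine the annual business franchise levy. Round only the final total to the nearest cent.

£27,031.53

1 Nov 1995 – 9 Apr 1996: 161 days at 0.5% → £3,638,000 × 0.5% × 161/366 = £8,001.6120
10 Apr – 15 Apr 1996: 6 days at 0.4% → £3,638,000 × 0.4% × 6/366 = £238.5574
16 Apr – 31 Oct 1996: 199 days at 0.95% → £3,638,000 × 0.95% × 199/366 = £18,791.3634
Total = £27,031.5328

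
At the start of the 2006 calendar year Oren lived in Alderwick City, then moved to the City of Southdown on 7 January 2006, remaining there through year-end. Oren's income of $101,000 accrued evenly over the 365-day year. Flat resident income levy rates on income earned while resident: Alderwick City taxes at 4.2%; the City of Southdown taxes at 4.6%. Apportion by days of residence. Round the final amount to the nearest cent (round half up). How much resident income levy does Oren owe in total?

$4,639.36

Alderwick City, 1 January – 6 January 2006: 6 days → $101,000 × 4.2% × 6/365 = $69.7315
The City of Southdown, 7 January – 31 December 2006: 359 days → $101,000 × 4.6% × 359/365 = $4,569.6274
Total = $4,639.3589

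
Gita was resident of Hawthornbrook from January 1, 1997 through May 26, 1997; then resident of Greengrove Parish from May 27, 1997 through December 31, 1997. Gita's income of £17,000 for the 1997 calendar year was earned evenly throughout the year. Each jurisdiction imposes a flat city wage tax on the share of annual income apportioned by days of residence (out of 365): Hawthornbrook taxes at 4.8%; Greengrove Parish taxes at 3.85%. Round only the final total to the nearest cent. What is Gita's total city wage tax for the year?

£719.10

Hawthornbrook, January 1 – May 26, 1997: 146 days → £17,000 × 4.8% × 146/365 = £326.4000
Greengrove Parish, May 27 – December 31, 1997: 219 days → £17,000 × 3.85% × 219/365 = £392.7000
Total = £719.1000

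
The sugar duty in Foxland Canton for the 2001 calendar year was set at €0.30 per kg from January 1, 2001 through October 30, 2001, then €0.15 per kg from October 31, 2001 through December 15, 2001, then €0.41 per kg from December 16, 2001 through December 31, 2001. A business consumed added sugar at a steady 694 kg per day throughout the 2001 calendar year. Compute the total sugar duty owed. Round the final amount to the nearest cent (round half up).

January 1 – October 30, 2001: 303 days × 694 kg/day = 210,282 kg at €0.30/kg → €63,084.60
October 31 – December 15, 2001: 46 days × 694 kg/day = 31,924 kg at €0.15/kg → €4,788.60
December 16 – December 31, 2001: 16 days × 694 kg/day = 11,104 kg at €0.41/kg → €4,552.64

€72,425.84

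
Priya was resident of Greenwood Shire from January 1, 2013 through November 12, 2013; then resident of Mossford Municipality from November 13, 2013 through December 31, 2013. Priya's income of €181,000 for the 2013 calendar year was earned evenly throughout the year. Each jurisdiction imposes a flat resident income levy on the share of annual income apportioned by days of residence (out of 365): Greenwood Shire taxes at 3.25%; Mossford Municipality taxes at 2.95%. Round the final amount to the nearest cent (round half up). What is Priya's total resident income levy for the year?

Greenwood Shire, January 1 – November 12, 2013: 316 days → €181,000 × 3.25% × 316/365 = €5,092.7945
Mossford Municipality, November 13 – December 31, 2013: 49 days → €181,000 × 2.95% × 49/365 = €716.8096
Total = €5,809.6041

€5,809.60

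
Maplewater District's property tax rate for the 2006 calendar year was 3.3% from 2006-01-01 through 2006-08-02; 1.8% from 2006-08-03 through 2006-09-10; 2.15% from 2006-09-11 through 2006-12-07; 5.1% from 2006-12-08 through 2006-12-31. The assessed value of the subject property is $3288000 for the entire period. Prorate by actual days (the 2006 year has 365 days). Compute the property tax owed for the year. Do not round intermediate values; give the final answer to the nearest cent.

$98009.42

2006-01-01 to 2006-08-02: 214 days at 3.3% → $3288000 × 3.3% × 214/365 = $63616.0438
2006-08-03 to 2006-09-10: 39 days at 1.8% → $3288000 × 1.8% × 39/365 = $6323.7699
2006-09-11 to 2006-12-07: 88 days at 2.15% → $3288000 × 2.15% × 88/365 = $17043.5507
2006-12-08 to 2006-12-31: 24 days at 5.1% → $3288000 × 5.1% × 24/365 = $11026.0603
Total = $98009.4247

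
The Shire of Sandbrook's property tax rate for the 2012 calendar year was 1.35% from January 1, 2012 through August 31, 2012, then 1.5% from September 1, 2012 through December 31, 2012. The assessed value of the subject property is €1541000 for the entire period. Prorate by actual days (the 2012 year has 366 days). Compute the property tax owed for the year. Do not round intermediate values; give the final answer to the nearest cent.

January 1 – August 31, 2012: 244 days at 1.35% → €1541000 × 1.35% × 244/366 = €13869.0000
September 1 – December 31, 2012: 122 days at 1.5% → €1541000 × 1.5% × 122/366 = €7705.0000
Total = €21574.0000

€21574.00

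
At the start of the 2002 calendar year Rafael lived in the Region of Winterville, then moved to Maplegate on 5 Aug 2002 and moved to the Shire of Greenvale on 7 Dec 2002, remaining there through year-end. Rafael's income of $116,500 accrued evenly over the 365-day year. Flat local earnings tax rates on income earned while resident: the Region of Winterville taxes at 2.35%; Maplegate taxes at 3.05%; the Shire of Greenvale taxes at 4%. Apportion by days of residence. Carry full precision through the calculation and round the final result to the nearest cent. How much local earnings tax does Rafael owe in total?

$3,146.46

The Region of Winterville, 1 Jan – 4 Aug 2002: 216 days → $116,500 × 2.35% × 216/365 = $1,620.1479
Maplegate, 5 Aug – 6 Dec 2002: 124 days → $116,500 × 3.05% × 124/365 = $1,207.1315
The Shire of Greenvale, 7 Dec – 31 Dec 2002: 25 days → $116,500 × 4% × 25/365 = $319.1781
Total = $3,146.4575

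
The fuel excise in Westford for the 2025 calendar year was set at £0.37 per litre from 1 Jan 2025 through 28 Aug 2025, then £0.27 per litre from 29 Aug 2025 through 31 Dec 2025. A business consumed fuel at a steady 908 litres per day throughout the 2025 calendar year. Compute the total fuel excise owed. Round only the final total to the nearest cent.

1 Jan – 28 Aug 2025: 240 days × 908 litres/day = 217,920 litres at £0.37/litre → £80,630.40
29 Aug – 31 Dec 2025: 125 days × 908 litres/day = 113,500 litres at £0.27/litre → £30,645.00

£111,275.40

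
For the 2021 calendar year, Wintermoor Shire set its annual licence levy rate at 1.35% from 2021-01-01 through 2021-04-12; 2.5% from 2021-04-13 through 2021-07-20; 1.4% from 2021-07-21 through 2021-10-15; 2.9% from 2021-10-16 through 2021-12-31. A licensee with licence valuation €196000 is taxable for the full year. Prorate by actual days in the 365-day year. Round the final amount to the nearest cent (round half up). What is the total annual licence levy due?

€3921.61

2021-01-01 to 2021-04-12: 102 days at 1.35% → €196000 × 1.35% × 102/365 = €739.4301
2021-04-13 to 2021-07-20: 99 days at 2.5% → €196000 × 2.5% × 99/365 = €1329.0411
2021-07-21 to 2021-10-15: 87 days at 1.4% → €196000 × 1.4% × 87/365 = €654.0493
2021-10-16 to 2021-12-31: 77 days at 2.9% → €196000 × 2.9% × 77/365 = €1199.0904
Total = €3921.6110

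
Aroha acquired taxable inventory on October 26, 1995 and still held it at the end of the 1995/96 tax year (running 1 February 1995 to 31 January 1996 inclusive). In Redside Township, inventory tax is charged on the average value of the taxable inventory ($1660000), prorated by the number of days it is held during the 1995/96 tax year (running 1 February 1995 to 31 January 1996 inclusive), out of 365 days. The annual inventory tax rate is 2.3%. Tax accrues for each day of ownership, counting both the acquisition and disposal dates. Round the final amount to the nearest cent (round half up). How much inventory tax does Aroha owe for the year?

$10251.07

Days held (October 26, 1995 – January 31, 1996): 98 out of 365
Tax = $1660000 × 2.3% × 98/365 = $10251.0685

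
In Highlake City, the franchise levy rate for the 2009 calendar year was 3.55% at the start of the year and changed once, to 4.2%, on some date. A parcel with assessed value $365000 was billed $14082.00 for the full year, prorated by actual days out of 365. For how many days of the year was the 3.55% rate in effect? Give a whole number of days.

Let d = days at the first rate; then 365 − d days at the second rate.
$365000 × [3.55%·d + 4.2%·(365−d)] / 365 = $14082.00
Solving gives d = 192, so the new rate took effect on July 12, 2009.

192 days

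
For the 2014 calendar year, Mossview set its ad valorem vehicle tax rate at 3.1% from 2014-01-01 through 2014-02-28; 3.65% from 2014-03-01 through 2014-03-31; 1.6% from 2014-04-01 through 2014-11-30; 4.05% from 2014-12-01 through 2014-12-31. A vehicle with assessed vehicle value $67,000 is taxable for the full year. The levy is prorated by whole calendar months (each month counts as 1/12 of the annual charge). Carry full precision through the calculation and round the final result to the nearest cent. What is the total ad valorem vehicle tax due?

2014-01-01 to 2014-02-28: 2 months at 3.1% → $67,000 × 3.1% × 2/12 = $346.1667
2014-03-01 to 2014-03-31: 1 month at 3.65% → $67,000 × 3.65% × 1/12 = $203.7917
2014-04-01 to 2014-11-30: 8 months at 1.6% → $67,000 × 1.6% × 8/12 = $714.6667
2014-12-01 to 2014-12-31: 1 month at 4.05% → $67,000 × 4.05% × 1/12 = $226.1250
Total = $1,490.7500

$1,490.75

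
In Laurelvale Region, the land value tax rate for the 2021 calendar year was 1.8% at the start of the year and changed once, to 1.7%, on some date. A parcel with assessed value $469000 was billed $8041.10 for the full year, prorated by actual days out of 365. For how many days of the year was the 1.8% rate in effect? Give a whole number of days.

Let d = days at the first rate; then 365 − d days at the second rate.
$469000 × [1.8%·d + 1.7%·(365−d)] / 365 = $8041.10
Solving gives d = 53, so the new rate took effect on 23 Feb 2021.

53 days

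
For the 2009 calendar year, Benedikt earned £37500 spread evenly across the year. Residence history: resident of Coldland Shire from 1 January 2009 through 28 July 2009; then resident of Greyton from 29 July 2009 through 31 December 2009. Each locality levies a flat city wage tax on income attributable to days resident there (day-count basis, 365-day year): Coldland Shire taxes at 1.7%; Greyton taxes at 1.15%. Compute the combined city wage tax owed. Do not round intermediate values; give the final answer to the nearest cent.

£549.35

Coldland Shire, 1 January – 28 July 2009: 209 days → £37500 × 1.7% × 209/365 = £365.0342
Greyton, 29 July – 31 December 2009: 156 days → £37500 × 1.15% × 156/365 = £184.3151
Total = £549.3493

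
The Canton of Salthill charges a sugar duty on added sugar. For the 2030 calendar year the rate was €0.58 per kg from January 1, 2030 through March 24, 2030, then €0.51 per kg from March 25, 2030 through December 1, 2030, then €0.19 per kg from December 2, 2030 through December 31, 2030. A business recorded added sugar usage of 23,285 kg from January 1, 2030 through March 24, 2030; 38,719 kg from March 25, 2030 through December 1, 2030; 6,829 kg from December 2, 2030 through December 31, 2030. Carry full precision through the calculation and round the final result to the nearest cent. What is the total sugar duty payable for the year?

January 1 – March 24, 2030: 23,285 kg at €0.58/kg → €13,505.30
March 25 – December 1, 2030: 38,719 kg at €0.51/kg → €19,746.69
December 2 – December 31, 2030: 6,829 kg at €0.19/kg → €1,297.51

€34,549.50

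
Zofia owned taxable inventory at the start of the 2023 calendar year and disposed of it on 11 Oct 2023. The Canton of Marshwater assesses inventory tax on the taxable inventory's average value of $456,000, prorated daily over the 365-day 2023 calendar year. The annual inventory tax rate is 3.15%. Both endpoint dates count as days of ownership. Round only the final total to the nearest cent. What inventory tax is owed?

$11,176.37

Days held (1 Jan – 11 Oct 2023): 284 out of 365
Tax = $456,000 × 3.15% × 284/365 = $11,176.3726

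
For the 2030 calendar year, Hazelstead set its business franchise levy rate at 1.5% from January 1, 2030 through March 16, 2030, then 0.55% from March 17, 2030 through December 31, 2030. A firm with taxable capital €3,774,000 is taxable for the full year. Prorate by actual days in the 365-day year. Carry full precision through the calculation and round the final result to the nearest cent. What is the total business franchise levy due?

€28,124.05

January 1 – March 16, 2030: 75 days at 1.5% → €3,774,000 × 1.5% × 75/365 = €11,632.1918
March 17 – December 31, 2030: 290 days at 0.55% → €3,774,000 × 0.55% × 290/365 = €16,491.8630
Total = €28,124.0548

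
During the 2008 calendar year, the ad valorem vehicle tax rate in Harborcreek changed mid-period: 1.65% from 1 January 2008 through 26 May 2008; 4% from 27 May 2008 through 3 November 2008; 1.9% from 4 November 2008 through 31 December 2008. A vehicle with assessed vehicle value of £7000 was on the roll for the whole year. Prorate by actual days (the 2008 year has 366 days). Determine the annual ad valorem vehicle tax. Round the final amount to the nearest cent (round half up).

1 January – 26 May 2008: 147 days at 1.65% → £7000 × 1.65% × 147/366 = £46.3893
27 May – 3 November 2008: 161 days at 4% → £7000 × 4% × 161/366 = £123.1694
4 November – 31 December 2008: 58 days at 1.9% → £7000 × 1.9% × 58/366 = £21.0765
Total = £190.6352

£190.64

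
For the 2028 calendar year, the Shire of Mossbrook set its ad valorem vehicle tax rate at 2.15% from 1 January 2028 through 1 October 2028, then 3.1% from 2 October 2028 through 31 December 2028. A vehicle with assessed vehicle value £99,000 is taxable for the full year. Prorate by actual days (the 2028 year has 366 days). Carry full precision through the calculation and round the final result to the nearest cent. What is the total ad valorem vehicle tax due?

£2,362.34

1 January – 1 October 2028: 275 days at 2.15% → £99,000 × 2.15% × 275/366 = £1,599.2828
2 October – 31 December 2028: 91 days at 3.1% → £99,000 × 3.1% × 91/366 = £763.0574
Total = £2,362.3402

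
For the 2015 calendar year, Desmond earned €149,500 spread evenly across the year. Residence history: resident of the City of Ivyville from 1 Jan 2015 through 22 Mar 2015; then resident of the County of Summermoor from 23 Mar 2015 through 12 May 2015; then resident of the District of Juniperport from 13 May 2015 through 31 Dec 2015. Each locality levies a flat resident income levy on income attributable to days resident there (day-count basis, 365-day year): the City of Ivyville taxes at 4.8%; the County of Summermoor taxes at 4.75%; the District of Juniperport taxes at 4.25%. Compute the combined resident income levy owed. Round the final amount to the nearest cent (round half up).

€6,640.67

The City of Ivyville, 1 Jan – 22 Mar 2015: 81 days → €149,500 × 4.8% × 81/365 = €1,592.4822
The County of Summermoor, 23 Mar – 12 May 2015: 51 days → €149,500 × 4.75% × 51/365 = €992.2295
The District of Juniperport, 13 May – 31 Dec 2015: 233 days → €149,500 × 4.25% × 233/365 = €4,055.9555
Total = €6,640.6671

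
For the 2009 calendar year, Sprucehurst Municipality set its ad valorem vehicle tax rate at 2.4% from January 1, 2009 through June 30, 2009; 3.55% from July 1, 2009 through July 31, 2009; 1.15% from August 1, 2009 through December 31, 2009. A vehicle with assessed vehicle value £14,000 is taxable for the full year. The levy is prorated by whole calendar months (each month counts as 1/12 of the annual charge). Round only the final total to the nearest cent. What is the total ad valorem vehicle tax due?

£276.50

January 1 – June 30, 2009: 6 months at 2.4% → £14,000 × 2.4% × 6/12 = £168.0000
July 1 – July 31, 2009: 1 month at 3.55% → £14,000 × 3.55% × 1/12 = £41.4167
August 1 – December 31, 2009: 5 months at 1.15% → £14,000 × 1.15% × 5/12 = £67.0833
Total = £276.5000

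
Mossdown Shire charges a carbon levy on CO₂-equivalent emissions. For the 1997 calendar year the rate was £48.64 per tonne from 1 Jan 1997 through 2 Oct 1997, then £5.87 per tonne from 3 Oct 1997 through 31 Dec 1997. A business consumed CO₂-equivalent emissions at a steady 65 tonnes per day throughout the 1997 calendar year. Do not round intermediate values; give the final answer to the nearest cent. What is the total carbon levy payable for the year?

1 Jan – 2 Oct 1997: 275 days × 65 tonnes/day = 17,875 tonnes at £48.64/tonne → £869,440.00
3 Oct – 31 Dec 1997: 90 days × 65 tonnes/day = 5,850 tonnes at £5.87/tonne → £34,339.50

£903,779.50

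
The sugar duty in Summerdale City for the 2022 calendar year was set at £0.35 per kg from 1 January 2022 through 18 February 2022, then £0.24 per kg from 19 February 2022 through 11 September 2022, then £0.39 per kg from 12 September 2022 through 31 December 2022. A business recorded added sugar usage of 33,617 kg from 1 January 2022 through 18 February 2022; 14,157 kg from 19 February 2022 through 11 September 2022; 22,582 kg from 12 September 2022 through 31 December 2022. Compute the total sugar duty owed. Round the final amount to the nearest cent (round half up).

1 January – 18 February 2022: 33,617 kg at £0.35/kg → £11,765.95
19 February – 11 September 2022: 14,157 kg at £0.24/kg → £3,397.68
12 September – 31 December 2022: 22,582 kg at £0.39/kg → £8,806.98

£23,970.61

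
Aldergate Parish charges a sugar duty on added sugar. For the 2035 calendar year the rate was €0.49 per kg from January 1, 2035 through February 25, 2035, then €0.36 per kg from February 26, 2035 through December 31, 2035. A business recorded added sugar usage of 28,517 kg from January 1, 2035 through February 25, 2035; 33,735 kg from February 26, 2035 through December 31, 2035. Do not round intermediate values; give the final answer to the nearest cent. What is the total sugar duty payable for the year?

January 1 – February 25, 2035: 28,517 kg at €0.49/kg → €13,973.33
February 26 – December 31, 2035: 33,735 kg at €0.36/kg → €12,144.60

€26,117.93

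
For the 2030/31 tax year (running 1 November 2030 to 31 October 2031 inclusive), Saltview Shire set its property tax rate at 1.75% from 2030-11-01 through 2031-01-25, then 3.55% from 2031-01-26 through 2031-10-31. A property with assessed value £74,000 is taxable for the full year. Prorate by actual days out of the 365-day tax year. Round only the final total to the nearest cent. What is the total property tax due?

2030-11-01 to 2031-01-25: 86 days at 1.75% → £74,000 × 1.75% × 86/365 = £305.1233
2031-01-26 to 2031-10-31: 279 days at 3.55% → £74,000 × 3.55% × 279/365 = £2,008.0356
Total = £2,313.1589

£2,313.16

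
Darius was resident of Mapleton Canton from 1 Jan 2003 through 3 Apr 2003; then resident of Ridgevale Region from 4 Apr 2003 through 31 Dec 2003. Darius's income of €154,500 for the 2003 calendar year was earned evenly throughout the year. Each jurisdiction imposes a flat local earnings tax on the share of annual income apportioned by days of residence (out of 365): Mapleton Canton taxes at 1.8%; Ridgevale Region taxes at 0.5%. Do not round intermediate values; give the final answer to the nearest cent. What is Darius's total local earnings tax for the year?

Mapleton Canton, 1 Jan – 3 Apr 2003: 93 days → €154,500 × 1.8% × 93/365 = €708.5836
Ridgevale Region, 4 Apr – 31 Dec 2003: 272 days → €154,500 × 0.5% × 272/365 = €575.6712
Total = €1,284.2548

€1,284.25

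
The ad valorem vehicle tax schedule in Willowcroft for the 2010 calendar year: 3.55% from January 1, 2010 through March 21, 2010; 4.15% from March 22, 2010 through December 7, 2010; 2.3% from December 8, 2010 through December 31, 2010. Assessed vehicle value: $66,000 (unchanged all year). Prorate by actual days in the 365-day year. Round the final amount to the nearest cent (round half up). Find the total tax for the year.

January 1 – March 21, 2010: 80 days at 3.55% → $66,000 × 3.55% × 80/365 = $513.5342
March 22 – December 7, 2010: 261 days at 4.15% → $66,000 × 4.15% × 261/365 = $1,958.5726
December 8 – December 31, 2010: 24 days at 2.3% → $66,000 × 2.3% × 24/365 = $99.8137
Total = $2,571.9205

$2,571.92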